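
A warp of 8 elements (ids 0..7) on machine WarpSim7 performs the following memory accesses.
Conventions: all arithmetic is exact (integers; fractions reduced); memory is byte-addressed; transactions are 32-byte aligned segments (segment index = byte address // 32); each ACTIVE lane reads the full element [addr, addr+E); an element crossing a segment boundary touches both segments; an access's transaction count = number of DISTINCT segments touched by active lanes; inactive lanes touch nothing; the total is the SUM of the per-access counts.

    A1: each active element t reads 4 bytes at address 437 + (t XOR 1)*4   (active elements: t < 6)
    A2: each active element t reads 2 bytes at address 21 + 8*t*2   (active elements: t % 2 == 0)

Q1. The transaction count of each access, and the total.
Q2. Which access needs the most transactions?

A1: 2 transactions
A2: 4 transactions

Answer: 2,4; total 6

Answer: A2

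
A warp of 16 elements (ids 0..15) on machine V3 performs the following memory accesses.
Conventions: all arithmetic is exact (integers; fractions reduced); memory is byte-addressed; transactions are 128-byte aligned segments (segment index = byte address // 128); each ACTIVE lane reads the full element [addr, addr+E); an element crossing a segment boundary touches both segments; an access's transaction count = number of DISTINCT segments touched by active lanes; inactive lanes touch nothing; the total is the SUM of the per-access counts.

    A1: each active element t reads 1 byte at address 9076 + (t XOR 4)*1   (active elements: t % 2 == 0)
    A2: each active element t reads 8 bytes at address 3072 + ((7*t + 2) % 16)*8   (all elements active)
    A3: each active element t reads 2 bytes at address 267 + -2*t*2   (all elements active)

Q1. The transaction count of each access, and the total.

A1: 2 transactions
A2: 1 transaction
A3: 2 transactions

Answer: 2,1,2; total 5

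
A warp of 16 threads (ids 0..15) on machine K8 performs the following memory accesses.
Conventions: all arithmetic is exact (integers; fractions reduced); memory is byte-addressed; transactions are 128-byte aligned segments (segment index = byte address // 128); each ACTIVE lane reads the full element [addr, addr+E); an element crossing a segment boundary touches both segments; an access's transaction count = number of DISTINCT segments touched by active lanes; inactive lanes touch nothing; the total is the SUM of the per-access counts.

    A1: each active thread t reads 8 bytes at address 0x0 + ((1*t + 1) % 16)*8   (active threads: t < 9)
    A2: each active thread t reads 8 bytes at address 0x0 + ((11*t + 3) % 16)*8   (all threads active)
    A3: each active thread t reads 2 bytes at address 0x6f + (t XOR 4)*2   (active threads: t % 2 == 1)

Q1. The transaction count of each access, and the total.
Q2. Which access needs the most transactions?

A1: 1 transaction
A2: 1 transaction
A3: 2 transactions

Answer: 1,1,2; total 4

Answer: A3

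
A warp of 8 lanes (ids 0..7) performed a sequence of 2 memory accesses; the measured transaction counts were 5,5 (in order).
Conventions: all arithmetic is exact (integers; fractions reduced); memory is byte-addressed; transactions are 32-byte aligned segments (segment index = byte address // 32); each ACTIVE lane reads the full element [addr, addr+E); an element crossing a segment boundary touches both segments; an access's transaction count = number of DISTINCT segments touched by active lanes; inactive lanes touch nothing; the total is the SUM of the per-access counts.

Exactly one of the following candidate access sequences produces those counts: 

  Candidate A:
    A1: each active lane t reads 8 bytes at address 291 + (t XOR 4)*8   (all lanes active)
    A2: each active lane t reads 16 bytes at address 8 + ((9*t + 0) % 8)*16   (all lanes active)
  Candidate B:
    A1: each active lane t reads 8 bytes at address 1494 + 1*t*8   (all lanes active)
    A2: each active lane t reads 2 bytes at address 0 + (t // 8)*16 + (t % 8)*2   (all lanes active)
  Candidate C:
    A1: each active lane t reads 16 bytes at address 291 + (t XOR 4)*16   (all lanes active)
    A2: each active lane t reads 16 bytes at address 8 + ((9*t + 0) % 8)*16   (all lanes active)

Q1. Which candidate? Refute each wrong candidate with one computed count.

A: A1 gives 3 transactions, not 5
B: A1 gives 3 transactions, not 5
C: all counts match (5,5)

Answer: C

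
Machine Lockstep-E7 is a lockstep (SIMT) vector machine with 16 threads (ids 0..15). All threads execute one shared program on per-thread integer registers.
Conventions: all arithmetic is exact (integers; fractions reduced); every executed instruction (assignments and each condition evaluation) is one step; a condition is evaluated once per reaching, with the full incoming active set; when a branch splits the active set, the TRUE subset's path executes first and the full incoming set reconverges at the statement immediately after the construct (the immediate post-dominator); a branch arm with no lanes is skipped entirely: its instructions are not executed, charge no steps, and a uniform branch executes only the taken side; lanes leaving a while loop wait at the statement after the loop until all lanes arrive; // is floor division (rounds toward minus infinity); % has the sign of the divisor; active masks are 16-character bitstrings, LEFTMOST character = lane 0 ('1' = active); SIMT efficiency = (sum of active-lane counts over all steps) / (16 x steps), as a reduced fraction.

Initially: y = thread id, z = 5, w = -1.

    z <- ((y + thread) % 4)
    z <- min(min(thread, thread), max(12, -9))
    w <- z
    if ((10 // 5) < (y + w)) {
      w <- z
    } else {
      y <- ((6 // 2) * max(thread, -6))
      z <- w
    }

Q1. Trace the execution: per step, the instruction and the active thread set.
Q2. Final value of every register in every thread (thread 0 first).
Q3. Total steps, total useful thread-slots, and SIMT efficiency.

step 0: z <- ((y + thread) % 4)      1111111111111111
step 1: z <- min(min(thread, thread), max(12, -9)) 1111111111111111
step 2: w <- z                       1111111111111111
step 3: eval ((10 // 5) < (y + w))   1111111111111111
step 4: w <- z                       0011111111111111
step 5: y <- ((6 // 2) * max(thread, -6)) 1100000000000000
step 6: z <- w                       1100000000000000

Answer: 7 steps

y: 0,3,2,3,4,5,6,7,8,9,10,11,12,13,14,15
z: 0,1,2,3,4,5,6,7,8,9,10,11,12,12,12,12
w: 0,1,2,3,4,5,6,7,8,9,10,11,12,12,12,12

steps = 7; useful = 82; efficiency = 82/112 = 41/56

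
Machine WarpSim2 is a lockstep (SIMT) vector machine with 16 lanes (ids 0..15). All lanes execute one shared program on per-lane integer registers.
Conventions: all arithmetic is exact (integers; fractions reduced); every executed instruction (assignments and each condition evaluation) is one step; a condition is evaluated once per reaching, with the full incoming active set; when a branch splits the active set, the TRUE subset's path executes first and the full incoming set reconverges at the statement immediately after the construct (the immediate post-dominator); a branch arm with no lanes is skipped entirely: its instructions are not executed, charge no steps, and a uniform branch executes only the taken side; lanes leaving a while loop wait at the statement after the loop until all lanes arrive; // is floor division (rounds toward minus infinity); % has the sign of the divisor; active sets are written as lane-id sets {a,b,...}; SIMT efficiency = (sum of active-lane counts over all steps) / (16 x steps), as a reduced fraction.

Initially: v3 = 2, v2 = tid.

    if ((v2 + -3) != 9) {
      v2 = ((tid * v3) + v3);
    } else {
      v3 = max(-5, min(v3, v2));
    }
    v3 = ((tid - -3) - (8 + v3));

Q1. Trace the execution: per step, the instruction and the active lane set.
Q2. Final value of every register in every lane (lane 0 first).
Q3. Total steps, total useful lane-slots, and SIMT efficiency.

step 0: eval ((v2 + -3) != 9)        {0,1,2,3,4,5,6,7,8,9,10,11,12,13,14,15}
step 1: v2 <- ((tid * v3) + v3)      {0,1,2,3,4,5,6,7,8,9,10,11,13,14,15}
step 2: v3 <- max(-5, min(v3, v2))   {12}
step 3: v3 <- ((tid - -3) - (8 + v3)) {0,1,2,3,4,5,6,7,8,9,10,11,12,13,14,15}

Answer: 4 steps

v3: -7,-6,-5,-4,-3,-2,-1,0,1,2,3,4,5,6,7,8
v2: 2,4,6,8,10,12,14,16,18,20,22,24,12,28,30,32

steps = 4; useful = 48; efficiency = 48/64 = 3/4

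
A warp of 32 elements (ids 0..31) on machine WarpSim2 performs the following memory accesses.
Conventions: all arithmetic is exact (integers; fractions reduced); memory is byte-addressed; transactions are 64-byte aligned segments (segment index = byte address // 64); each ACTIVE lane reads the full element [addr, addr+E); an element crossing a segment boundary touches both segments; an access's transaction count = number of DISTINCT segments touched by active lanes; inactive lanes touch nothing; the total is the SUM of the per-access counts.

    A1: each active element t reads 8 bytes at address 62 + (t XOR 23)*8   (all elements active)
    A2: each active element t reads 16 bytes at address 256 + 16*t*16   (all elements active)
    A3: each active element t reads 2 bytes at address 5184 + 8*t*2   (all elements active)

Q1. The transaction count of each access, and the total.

A1: 5 transactions
A2: 32 transactions
A3: 8 transactions

Answer: 5,32,8; total 45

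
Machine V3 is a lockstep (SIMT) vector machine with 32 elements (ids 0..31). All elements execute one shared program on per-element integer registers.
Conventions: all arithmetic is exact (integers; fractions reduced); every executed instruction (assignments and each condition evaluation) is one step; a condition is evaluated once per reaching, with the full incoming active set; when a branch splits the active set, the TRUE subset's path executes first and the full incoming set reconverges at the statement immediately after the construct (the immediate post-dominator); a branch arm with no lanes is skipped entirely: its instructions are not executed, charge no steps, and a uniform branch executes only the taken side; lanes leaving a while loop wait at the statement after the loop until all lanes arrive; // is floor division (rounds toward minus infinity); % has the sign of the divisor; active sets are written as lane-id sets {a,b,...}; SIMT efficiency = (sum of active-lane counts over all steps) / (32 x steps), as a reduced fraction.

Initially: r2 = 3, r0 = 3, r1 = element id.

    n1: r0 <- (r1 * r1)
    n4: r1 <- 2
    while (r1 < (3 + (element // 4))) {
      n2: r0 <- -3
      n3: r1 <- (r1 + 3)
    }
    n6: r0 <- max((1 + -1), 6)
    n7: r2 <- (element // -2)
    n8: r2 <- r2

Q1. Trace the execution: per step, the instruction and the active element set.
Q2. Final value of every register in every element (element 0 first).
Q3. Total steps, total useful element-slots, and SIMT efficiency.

step 0: r0 <- (r1 * r1)              {0,1,2,3,4,5,6,7,8,9,10,11,12,13,14,15,16,17,18,19,20,21,22,23,24,25,26,27,28,29,30,31}
step 1: r1 <- 2                      {0,1,2,3,4,5,6,7,8,9,10,11,12,13,14,15,16,17,18,19,20,21,22,23,24,25,26,27,28,29,30,31}
step 2: eval (r1 < (3 + (element // 4))) {0,1,2,3,4,5,6,7,8,9,10,11,12,13,14,15,16,17,18,19,20,21,22,23,24,25,26,27,28,29,30,31}
step 3: r0 <- -3                     {0,1,2,3,4,5,6,7,8,9,10,11,12,13,14,15,16,17,18,19,20,21,22,23,24,25,26,27,28,29,30,31}
step 4: r1 <- (r1 + 3)               {0,1,2,3,4,5,6,7,8,9,10,11,12,13,14,15,16,17,18,19,20,21,22,23,24,25,26,27,28,29,30,31}
step 5: eval (r1 < (3 + (element // 4))) {0,1,2,3,4,5,6,7,8,9,10,11,12,13,14,15,16,17,18,19,20,21,22,23,24,25,26,27,28,29,30,31}
step 6: r0 <- -3                     {12,13,14,15,16,17,18,19,20,21,22,23,24,25,26,27,28,29,30,31}
step 7: r1 <- (r1 + 3)               {12,13,14,15,16,17,18,19,20,21,22,23,24,25,26,27,28,29,30,31}
step 8: eval (r1 < (3 + (element // 4))) {12,13,14,15,16,17,18,19,20,21,22,23,24,25,26,27,28,29,30,31}
step 9: r0 <- -3                     {24,25,26,27,28,29,30,31}
step 10: r1 <- (r1 + 3)               {24,25,26,27,28,29,30,31}
step 11: eval (r1 < (3 + (element // 4))) {24,25,26,27,28,29,30,31}
step 12: r0 <- max((1 + -1), 6)       {0,1,2,3,4,5,6,7,8,9,10,11,12,13,14,15,16,17,18,19,20,21,22,23,24,25,26,27,28,29,30,31}
step 13: r2 <- (element // -2)        {0,1,2,3,4,5,6,7,8,9,10,11,12,13,14,15,16,17,18,19,20,21,22,23,24,25,26,27,28,29,30,31}
step 14: r2 <- r2                     {0,1,2,3,4,5,6,7,8,9,10,11,12,13,14,15,16,17,18,19,20,21,22,23,24,25,26,27,28,29,30,31}

Answer: 15 steps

r2: 0,-1,-1,-2,-2,-3,-3,-4,-4,-5,-5,-6,-6,-7,-7,-8,-8,-9,-9,-10,-10,-11,-11,-12,-12,-13,-13,-14,-14,-15,-15,-16
r0: 6,6,6,6,6,6,6,6,6,6,6,6,6,6,6,6,6,6,6,6,6,6,6,6,6,6,6,6,6,6,6,6
r1: 5,5,5,5,5,5,5,5,5,5,5,5,8,8,8,8,8,8,8,8,8,8,8,8,11,11,11,11,11,11,11,11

steps = 15; useful = 372; efficiency = 372/480 = 31/40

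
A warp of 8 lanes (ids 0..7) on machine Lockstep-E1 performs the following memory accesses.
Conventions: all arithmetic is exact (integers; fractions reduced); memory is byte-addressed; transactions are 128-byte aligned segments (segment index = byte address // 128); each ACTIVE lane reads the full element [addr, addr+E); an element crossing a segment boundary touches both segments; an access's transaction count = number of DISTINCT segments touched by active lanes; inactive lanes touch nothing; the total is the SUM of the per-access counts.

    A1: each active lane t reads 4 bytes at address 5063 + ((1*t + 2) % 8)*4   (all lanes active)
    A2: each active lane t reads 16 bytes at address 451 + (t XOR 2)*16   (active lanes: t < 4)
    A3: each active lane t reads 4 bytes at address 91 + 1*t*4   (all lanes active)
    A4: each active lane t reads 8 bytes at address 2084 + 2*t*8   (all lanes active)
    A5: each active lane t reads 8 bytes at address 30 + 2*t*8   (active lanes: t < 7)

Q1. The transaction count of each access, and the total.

A1: 1 transaction
A2: 2 transactions
A3: 1 transaction
A4: 2 transactions
A5: 2 transactions

Answer: 1,2,1,2,2; total 8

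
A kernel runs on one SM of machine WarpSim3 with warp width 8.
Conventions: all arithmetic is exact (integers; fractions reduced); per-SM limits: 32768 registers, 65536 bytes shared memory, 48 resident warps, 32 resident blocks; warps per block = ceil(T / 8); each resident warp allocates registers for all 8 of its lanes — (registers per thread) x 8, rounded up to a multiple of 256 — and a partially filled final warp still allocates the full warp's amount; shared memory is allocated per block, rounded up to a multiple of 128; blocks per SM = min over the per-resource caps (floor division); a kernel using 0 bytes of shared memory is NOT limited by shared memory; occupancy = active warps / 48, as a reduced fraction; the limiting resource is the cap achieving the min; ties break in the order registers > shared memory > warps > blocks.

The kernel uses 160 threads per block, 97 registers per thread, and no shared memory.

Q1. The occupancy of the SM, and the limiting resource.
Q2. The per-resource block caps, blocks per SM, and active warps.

Answer: occupancy 5/12, limited by registers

registers: 1 block
shared memory: no limit (kernel uses none)
warps: 2 blocks
blocks: 32 blocks

Answer: 1 block, 20 active warps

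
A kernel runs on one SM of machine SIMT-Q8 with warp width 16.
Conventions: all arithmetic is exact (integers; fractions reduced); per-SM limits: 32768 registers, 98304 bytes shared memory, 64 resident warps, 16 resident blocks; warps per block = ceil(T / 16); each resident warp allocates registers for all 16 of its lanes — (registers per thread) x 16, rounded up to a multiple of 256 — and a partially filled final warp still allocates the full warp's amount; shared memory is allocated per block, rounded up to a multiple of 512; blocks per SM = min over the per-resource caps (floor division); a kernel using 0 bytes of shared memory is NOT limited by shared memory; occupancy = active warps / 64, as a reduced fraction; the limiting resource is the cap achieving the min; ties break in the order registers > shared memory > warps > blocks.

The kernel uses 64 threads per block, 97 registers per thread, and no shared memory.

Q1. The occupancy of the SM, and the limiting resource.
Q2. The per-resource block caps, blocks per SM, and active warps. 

Answer: occupancy 1/4, limited by registers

registers: 4 blocks
shared memory: no limit (kernel uses none)
warps: 16 blocks
blocks: 16 blocks

Answer: 4 blocks, 16 active warps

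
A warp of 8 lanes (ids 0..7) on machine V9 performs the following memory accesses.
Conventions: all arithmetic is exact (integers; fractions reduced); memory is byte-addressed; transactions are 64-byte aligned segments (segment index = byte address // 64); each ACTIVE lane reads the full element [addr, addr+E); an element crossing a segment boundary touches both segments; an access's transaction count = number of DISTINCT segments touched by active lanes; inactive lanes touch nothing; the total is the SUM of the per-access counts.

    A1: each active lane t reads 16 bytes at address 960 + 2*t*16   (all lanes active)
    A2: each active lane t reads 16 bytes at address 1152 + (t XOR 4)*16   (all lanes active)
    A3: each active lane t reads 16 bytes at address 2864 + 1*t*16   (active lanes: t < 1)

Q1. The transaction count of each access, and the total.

A1: 4 transactions
A2: 2 transactions
A3: 1 transaction

Answer: 4,2,1; total 7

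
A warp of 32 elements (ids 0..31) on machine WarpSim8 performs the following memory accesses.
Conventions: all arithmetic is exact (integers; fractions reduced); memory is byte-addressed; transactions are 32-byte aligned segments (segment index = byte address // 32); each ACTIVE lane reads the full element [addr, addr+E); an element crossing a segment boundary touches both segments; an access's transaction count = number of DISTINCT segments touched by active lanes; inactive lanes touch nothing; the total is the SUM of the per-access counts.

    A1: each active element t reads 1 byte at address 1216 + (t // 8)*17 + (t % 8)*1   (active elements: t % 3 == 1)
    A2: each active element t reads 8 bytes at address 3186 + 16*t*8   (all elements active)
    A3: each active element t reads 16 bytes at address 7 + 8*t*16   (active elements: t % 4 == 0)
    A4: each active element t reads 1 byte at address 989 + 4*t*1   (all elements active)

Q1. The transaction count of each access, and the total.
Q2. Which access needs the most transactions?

A1: 2 transactions
A2: 32 transactions
A3: 8 transactions
A4: 5 transactions

Answer: 2,32,8,5; total 47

Answer: A2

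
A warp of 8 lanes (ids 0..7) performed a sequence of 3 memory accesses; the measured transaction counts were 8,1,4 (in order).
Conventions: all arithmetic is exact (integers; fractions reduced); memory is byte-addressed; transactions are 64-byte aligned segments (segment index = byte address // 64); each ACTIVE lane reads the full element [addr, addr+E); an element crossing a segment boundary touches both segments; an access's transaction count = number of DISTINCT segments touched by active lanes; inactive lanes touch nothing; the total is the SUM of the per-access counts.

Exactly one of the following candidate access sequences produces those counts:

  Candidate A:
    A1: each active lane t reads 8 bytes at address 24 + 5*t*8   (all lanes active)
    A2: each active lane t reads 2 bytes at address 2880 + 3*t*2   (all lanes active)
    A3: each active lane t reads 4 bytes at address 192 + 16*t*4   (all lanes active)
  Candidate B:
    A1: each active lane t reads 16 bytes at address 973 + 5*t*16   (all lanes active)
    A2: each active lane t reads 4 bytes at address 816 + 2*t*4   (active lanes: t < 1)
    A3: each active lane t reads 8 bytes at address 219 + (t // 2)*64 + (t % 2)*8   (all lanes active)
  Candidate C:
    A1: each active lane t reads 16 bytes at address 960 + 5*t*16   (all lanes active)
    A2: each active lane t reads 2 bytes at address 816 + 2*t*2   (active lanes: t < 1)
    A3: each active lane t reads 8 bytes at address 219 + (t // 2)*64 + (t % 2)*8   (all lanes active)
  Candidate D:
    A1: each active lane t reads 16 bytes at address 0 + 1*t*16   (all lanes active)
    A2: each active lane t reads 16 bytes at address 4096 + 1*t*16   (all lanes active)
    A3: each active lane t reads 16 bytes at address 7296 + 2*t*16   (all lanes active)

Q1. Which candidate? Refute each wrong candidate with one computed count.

A: A1 gives 5 transactions, not 8
B: A1 gives 10 transactions, not 8
D: A1 gives 2 transactions, not 8
C: all counts match (8,1,4)

Answer: C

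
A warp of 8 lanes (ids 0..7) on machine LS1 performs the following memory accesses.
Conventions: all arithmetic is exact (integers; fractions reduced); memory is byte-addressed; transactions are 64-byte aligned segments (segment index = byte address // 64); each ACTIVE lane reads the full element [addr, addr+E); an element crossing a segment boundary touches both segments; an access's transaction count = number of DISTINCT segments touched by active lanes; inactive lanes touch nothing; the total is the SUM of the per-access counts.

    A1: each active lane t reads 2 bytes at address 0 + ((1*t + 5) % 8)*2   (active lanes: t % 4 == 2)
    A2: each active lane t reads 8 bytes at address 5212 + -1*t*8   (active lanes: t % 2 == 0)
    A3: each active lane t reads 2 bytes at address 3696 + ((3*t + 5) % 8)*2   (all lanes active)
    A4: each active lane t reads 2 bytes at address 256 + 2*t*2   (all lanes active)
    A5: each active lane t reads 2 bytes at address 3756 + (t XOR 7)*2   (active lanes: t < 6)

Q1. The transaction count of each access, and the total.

A1: 1 transaction
A2: 2 transactions
A3: 1 transaction
A4: 1 transaction
A5: 1 transaction

Answer: 1,2,1,1,1; total 6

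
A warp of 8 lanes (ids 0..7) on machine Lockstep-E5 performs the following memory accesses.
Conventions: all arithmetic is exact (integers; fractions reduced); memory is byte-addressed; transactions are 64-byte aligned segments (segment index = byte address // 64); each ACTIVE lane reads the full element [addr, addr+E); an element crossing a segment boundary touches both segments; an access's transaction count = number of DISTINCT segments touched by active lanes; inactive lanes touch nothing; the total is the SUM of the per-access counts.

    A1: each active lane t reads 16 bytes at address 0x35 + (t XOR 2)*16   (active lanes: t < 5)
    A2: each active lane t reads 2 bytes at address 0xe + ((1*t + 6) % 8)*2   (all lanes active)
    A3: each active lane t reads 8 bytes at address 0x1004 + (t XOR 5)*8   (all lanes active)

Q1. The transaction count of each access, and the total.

A1: 3 transactions
A2: 1 transaction
A3: 2 transactions

Answer: 3,1,2; total 6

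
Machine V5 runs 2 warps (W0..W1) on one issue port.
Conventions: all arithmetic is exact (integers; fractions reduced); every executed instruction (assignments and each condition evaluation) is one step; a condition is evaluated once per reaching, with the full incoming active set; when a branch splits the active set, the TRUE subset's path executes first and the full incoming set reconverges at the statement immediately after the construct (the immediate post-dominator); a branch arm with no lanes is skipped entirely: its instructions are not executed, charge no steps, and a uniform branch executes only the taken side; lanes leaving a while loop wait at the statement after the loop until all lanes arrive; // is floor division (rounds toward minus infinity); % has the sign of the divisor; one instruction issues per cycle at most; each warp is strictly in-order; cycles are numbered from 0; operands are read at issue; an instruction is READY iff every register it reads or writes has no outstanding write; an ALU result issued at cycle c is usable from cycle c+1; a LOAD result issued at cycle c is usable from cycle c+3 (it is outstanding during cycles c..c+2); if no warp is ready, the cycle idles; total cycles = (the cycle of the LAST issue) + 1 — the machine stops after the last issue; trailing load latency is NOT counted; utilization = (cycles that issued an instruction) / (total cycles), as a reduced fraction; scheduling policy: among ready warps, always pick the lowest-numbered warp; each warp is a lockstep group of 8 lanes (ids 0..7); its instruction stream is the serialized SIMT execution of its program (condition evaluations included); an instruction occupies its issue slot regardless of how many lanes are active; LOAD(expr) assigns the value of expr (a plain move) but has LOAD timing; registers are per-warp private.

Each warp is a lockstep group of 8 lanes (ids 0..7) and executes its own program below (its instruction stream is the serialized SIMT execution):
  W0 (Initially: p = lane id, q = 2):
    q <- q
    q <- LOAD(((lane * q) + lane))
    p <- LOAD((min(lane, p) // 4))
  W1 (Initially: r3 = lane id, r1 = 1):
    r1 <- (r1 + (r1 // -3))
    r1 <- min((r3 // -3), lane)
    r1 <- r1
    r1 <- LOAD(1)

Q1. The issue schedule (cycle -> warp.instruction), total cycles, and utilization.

cycle 0: W0.I0
cycle 1: W0.I1
cycle 2: W0.I2
cycle 3: W1.I0
cycle 4: W1.I1
cycle 5: W1.I2
cycle 6: W1.I3

Answer: 7 cycles, utilization 1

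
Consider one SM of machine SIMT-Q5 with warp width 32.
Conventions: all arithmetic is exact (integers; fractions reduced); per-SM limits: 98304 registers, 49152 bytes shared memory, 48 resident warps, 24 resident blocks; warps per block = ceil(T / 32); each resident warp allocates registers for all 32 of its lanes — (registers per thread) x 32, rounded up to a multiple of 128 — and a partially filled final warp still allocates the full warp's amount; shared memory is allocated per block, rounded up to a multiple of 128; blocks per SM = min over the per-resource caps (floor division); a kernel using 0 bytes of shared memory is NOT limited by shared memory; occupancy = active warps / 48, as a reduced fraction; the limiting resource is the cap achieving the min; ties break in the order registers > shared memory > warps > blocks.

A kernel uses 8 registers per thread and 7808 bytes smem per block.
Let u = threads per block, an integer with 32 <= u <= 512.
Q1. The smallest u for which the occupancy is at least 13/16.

Answer: u = 193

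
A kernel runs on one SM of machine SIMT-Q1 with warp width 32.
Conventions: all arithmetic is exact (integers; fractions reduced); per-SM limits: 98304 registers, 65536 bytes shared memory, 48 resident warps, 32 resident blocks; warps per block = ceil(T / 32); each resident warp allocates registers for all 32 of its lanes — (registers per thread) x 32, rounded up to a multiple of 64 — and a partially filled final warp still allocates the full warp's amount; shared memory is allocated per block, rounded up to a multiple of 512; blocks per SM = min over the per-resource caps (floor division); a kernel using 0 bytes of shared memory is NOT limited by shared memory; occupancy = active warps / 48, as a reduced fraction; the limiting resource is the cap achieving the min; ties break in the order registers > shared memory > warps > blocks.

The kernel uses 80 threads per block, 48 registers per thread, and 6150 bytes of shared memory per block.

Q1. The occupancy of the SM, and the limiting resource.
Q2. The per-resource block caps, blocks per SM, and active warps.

Answer: occupancy 9/16, limited by shared memory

registers: 21 blocks
shared memory: 9 blocks
warps: 16 blocks
blocks: 32 blocks

Answer: 9 blocks, 27 active warps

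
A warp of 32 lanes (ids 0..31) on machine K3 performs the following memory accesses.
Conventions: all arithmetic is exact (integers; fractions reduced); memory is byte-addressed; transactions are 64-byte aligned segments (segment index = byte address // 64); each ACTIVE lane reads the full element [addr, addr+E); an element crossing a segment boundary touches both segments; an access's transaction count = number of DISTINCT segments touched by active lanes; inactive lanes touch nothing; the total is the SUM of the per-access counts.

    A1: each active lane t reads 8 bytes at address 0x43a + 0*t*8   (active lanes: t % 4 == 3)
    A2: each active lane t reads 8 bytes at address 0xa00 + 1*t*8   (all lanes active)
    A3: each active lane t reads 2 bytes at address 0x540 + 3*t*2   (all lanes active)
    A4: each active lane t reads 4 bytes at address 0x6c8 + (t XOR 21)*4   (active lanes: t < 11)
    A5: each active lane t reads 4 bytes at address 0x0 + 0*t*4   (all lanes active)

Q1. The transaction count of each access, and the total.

A1: 2 transactions
A2: 4 transactions
A3: 3 transactions
A4: 2 transactions
A5: 1 transaction

Answer: 2,4,3,2,1; total 12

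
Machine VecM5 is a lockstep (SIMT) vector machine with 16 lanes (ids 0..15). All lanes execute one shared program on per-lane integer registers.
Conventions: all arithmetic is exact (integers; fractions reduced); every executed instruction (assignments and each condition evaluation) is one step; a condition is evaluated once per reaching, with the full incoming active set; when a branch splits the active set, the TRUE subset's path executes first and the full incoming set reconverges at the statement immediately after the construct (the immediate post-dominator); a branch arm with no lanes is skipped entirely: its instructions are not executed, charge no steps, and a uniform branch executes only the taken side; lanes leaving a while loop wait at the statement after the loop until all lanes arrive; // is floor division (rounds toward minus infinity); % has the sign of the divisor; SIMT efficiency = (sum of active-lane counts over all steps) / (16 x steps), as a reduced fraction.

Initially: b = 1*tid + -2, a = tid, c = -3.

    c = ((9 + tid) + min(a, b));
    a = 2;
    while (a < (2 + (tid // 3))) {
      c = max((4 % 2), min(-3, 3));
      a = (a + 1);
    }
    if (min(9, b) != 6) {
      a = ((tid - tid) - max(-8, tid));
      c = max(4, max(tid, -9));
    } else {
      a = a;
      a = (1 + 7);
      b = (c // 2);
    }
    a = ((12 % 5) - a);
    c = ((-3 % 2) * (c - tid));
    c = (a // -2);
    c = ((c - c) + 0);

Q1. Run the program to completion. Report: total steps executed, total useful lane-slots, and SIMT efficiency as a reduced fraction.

Answer: 28 steps, 266 useful, 19/32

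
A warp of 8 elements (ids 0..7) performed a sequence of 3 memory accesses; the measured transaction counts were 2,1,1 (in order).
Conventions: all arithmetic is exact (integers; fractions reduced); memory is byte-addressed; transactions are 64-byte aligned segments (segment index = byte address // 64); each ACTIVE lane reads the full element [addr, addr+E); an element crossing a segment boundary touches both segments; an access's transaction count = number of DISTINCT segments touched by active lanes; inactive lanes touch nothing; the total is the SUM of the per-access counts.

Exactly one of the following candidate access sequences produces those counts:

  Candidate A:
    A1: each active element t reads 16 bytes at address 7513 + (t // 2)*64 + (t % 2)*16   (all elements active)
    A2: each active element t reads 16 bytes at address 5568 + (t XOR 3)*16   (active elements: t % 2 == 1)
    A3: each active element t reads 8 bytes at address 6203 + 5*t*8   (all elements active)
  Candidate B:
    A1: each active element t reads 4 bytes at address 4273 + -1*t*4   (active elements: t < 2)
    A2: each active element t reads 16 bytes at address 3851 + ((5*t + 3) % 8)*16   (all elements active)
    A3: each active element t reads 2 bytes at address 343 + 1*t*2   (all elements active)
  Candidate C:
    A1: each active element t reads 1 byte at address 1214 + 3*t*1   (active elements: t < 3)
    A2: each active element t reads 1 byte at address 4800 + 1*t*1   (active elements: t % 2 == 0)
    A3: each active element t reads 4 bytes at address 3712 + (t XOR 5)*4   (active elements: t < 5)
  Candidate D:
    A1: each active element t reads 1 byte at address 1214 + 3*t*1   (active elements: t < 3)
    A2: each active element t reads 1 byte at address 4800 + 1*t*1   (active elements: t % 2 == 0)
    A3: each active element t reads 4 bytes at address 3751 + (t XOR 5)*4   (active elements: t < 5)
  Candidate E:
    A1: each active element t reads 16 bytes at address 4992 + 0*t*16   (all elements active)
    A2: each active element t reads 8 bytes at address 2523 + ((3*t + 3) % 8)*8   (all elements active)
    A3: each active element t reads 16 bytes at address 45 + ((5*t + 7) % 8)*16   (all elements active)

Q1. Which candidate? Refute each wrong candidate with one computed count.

A: A1 gives 4 transactions, not 2
B: A1 gives 1 transaction, not 2
D: A3 gives 2 transactions, not 1
E: A1 gives 1 transaction, not 2
C: all counts match (2,1,1)

Answer: C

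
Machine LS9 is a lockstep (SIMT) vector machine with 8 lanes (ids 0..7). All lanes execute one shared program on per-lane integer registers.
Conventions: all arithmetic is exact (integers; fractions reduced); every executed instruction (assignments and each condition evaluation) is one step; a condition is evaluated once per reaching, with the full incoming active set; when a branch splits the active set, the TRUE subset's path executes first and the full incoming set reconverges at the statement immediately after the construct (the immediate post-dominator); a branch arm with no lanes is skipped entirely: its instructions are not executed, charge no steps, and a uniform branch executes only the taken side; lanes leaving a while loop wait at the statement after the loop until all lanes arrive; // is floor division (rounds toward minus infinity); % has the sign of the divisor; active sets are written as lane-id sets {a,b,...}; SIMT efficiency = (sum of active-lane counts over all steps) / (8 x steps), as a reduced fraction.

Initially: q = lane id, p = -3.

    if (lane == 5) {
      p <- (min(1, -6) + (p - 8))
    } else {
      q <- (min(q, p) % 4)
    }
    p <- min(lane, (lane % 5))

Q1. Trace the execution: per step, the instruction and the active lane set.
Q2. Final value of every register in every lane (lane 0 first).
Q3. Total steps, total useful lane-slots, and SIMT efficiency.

step 0: eval (lane == 5)             {0,1,2,3,4,5,6,7}
step 1: p <- (min(1, -6) + (p - 8))  {5}
step 2: q <- (min(q, p) % 4)         {0,1,2,3,4,6,7}
step 3: p <- min(lane, (lane % 5))   {0,1,2,3,4,5,6,7}

Answer: 4 steps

q: 1,1,1,1,1,5,1,1
p: 0,1,2,3,4,0,1,2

steps = 4; useful = 24; efficiency = 24/32 = 3/4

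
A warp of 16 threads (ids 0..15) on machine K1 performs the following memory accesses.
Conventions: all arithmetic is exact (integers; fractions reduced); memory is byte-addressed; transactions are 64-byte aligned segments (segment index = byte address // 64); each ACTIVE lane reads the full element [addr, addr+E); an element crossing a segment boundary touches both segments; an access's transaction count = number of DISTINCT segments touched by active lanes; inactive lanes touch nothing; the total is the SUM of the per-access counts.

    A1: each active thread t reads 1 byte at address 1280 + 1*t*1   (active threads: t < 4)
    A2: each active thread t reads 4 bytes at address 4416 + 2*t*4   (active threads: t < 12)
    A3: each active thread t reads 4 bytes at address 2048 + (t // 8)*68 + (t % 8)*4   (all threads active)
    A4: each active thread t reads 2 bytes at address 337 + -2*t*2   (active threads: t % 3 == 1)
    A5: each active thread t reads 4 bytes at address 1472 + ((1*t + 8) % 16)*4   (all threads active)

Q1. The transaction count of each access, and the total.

A1: 1 transaction
A2: 2 transactions
A3: 2 transactions
A4: 2 transactions
A5: 1 transaction

Answer: 1,2,2,2,1; total 8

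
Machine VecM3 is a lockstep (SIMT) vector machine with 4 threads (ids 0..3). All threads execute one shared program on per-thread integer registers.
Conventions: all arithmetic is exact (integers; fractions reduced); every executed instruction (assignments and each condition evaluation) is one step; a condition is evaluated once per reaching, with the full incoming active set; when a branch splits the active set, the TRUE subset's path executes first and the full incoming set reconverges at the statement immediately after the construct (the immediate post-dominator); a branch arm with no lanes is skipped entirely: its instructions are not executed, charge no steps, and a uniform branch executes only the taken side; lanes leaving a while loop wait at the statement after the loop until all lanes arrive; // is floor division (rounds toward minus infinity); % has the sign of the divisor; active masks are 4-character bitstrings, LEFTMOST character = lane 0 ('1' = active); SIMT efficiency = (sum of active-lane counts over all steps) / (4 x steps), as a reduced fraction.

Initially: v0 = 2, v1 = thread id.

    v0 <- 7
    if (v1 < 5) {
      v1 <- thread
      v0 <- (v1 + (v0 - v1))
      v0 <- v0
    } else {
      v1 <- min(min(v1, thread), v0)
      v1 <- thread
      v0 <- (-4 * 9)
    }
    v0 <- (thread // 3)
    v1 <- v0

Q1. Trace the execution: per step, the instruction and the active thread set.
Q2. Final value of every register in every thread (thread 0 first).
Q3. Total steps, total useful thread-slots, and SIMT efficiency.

step 0: v0 <- 7                      1111
step 1: eval (v1 < 5)                1111
step 2: v1 <- thread                 1111
step 3: v0 <- (v1 + (v0 - v1))       1111
step 4: v0 <- v0                     1111
step 5: v0 <- (thread // 3)          1111
step 6: v1 <- v0                     1111

Answer: 7 steps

v0: 0,0,0,1
v1: 0,0,0,1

steps = 7; useful = 28; efficiency = 28/28 = 1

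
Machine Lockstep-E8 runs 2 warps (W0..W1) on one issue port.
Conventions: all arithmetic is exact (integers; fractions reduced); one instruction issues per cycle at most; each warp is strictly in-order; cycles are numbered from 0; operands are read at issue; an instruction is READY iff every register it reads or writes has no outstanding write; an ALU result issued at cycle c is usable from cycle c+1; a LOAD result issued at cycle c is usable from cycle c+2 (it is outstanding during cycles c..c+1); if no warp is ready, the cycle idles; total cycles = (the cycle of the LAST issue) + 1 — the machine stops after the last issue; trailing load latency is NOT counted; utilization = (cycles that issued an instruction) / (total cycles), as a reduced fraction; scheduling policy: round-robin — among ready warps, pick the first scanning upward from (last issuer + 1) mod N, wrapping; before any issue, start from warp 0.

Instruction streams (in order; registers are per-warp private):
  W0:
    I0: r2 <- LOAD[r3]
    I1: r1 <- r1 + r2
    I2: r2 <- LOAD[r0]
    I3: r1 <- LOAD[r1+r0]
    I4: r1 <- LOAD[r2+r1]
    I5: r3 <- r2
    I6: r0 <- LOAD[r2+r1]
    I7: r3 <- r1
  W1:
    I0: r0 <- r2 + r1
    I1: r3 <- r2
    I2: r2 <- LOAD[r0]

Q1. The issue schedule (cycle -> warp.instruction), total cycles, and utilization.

cycle 0: W0.I0
cycle 1: W1.I0
cycle 2: W0.I1
cycle 3: W1.I1
cycle 4: W0.I2
cycle 5: W1.I2
cycle 6: W0.I3
cycle 7: idle
cycle 8: W0.I4
cycle 9: W0.I5
cycle 10: W0.I6
cycle 11: W0.I7

Answer: 12 cycles, utilization 11/12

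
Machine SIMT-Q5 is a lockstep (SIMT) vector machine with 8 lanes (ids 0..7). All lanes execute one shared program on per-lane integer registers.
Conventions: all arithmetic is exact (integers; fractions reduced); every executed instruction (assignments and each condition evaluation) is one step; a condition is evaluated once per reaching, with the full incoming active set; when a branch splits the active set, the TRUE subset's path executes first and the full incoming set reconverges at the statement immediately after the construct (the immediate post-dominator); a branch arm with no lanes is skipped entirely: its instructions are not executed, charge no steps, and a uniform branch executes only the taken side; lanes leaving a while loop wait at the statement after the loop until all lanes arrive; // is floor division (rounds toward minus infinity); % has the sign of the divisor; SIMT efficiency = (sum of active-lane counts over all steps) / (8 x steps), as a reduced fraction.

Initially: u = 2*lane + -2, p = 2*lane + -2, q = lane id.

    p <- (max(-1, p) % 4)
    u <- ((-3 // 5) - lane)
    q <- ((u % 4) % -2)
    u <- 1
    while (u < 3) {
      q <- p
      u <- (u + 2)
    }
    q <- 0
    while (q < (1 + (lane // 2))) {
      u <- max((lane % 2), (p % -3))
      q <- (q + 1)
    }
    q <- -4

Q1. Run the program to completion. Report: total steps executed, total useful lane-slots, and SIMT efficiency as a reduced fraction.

Answer: 23 steps, 148 useful, 37/46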